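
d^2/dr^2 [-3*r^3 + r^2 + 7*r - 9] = 2 - 18*r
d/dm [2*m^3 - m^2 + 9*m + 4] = 6*m^2 - 2*m + 9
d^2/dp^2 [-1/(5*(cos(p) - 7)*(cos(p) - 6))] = (4*sin(p)^4 - 3*sin(p)^2 + 2379*cos(p)/4 - 39*cos(3*p)/4 - 255)/(5*(cos(p) - 7)^3*(cos(p) - 6)^3)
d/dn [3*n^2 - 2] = 6*n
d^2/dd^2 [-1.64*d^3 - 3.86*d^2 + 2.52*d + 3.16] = -9.84*d - 7.72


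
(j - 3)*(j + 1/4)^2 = j^3 - 5*j^2/2 - 23*j/16 - 3/16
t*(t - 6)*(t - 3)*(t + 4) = t^4 - 5*t^3 - 18*t^2 + 72*t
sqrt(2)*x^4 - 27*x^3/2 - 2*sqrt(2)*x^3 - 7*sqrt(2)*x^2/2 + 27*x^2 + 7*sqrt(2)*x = x*(x - 2)*(x - 7*sqrt(2))*(sqrt(2)*x + 1/2)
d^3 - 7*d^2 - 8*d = d*(d - 8)*(d + 1)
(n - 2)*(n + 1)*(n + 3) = n^3 + 2*n^2 - 5*n - 6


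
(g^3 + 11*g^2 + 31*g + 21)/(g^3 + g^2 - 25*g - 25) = (g^2 + 10*g + 21)/(g^2 - 25)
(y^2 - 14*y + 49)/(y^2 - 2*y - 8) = (-y^2 + 14*y - 49)/(-y^2 + 2*y + 8)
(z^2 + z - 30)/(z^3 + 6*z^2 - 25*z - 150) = 1/(z + 5)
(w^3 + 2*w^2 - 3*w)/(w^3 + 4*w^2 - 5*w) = (w + 3)/(w + 5)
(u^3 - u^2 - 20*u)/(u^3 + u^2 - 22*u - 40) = u/(u + 2)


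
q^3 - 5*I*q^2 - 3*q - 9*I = (q - 3*I)^2*(q + I)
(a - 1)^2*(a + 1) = a^3 - a^2 - a + 1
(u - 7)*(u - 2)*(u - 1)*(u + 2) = u^4 - 8*u^3 + 3*u^2 + 32*u - 28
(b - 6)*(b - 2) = b^2 - 8*b + 12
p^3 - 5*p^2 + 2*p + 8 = (p - 4)*(p - 2)*(p + 1)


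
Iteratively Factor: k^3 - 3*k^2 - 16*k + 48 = (k - 4)*(k^2 + k - 12) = (k - 4)*(k + 4)*(k - 3)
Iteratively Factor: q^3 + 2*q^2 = (q + 2)*(q^2) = q*(q + 2)*(q)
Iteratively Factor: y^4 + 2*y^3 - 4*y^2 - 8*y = (y - 2)*(y^3 + 4*y^2 + 4*y) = y*(y - 2)*(y^2 + 4*y + 4) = y*(y - 2)*(y + 2)*(y + 2)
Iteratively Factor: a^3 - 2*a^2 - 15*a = (a + 3)*(a^2 - 5*a) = a*(a + 3)*(a - 5)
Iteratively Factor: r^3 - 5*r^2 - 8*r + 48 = (r - 4)*(r^2 - r - 12) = (r - 4)*(r + 3)*(r - 4)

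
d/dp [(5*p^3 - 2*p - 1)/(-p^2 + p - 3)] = ((2 - 15*p^2)*(p^2 - p + 3) - (2*p - 1)*(-5*p^3 + 2*p + 1))/(p^2 - p + 3)^2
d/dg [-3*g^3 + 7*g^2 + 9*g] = -9*g^2 + 14*g + 9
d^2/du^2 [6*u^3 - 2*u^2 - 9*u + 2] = 36*u - 4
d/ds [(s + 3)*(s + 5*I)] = 2*s + 3 + 5*I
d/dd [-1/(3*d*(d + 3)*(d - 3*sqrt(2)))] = (d*(d + 3) + d*(d - 3*sqrt(2)) + (d + 3)*(d - 3*sqrt(2)))/(3*d^2*(d + 3)^2*(d - 3*sqrt(2))^2)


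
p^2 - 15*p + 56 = (p - 8)*(p - 7)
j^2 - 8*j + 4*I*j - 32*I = (j - 8)*(j + 4*I)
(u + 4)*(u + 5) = u^2 + 9*u + 20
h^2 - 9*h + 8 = (h - 8)*(h - 1)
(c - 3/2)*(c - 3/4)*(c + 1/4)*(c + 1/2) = c^4 - 3*c^3/2 - 7*c^2/16 + 9*c/16 + 9/64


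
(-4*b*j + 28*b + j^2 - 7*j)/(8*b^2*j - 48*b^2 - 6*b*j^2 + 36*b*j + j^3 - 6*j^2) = (7 - j)/(2*b*j - 12*b - j^2 + 6*j)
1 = 1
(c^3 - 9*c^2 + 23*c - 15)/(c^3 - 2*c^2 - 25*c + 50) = (c^2 - 4*c + 3)/(c^2 + 3*c - 10)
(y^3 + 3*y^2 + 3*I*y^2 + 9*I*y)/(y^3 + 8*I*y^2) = (y^2 + 3*y*(1 + I) + 9*I)/(y*(y + 8*I))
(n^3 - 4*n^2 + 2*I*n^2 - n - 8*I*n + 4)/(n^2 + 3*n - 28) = (n^2 + 2*I*n - 1)/(n + 7)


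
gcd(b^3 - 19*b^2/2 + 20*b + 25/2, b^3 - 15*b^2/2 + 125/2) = b^2 - 10*b + 25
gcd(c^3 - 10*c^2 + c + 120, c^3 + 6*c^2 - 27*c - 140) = c - 5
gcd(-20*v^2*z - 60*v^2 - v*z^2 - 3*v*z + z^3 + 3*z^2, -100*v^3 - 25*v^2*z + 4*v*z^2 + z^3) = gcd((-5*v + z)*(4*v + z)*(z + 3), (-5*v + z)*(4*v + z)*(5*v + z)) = -20*v^2 - v*z + z^2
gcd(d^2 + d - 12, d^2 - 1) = 1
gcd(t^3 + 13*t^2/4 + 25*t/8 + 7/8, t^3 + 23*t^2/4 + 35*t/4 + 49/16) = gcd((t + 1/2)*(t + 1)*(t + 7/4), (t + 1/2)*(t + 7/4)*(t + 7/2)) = t^2 + 9*t/4 + 7/8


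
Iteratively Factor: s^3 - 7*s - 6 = (s - 3)*(s^2 + 3*s + 2) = (s - 3)*(s + 2)*(s + 1)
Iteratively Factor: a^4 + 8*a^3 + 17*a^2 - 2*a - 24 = (a + 3)*(a^3 + 5*a^2 + 2*a - 8) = (a + 3)*(a + 4)*(a^2 + a - 2) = (a + 2)*(a + 3)*(a + 4)*(a - 1)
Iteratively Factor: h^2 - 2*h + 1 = (h - 1)*(h - 1)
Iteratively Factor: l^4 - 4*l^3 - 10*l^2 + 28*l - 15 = (l + 3)*(l^3 - 7*l^2 + 11*l - 5) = (l - 1)*(l + 3)*(l^2 - 6*l + 5) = (l - 5)*(l - 1)*(l + 3)*(l - 1)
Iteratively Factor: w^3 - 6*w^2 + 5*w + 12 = (w - 4)*(w^2 - 2*w - 3) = (w - 4)*(w + 1)*(w - 3)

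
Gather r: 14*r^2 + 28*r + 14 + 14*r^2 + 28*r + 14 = 28*r^2 + 56*r + 28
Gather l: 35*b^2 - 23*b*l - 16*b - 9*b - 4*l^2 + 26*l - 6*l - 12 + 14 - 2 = 35*b^2 - 25*b - 4*l^2 + l*(20 - 23*b)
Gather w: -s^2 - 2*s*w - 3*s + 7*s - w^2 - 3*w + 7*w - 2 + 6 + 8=-s^2 + 4*s - w^2 + w*(4 - 2*s) + 12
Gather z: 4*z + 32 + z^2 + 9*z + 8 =z^2 + 13*z + 40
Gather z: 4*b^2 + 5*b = 4*b^2 + 5*b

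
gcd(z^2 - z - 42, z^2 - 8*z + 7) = z - 7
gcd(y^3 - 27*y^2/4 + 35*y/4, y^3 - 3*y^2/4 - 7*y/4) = y^2 - 7*y/4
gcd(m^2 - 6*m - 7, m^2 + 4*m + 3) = m + 1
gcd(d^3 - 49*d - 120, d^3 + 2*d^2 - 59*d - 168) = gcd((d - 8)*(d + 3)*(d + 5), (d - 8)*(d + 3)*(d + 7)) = d^2 - 5*d - 24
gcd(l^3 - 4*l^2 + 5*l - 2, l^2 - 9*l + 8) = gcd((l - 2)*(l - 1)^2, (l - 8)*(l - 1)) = l - 1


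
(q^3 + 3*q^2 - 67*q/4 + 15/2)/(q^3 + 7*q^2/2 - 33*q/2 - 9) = (4*q^2 - 12*q + 5)/(2*(2*q^2 - 5*q - 3))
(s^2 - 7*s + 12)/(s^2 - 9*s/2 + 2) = 2*(s - 3)/(2*s - 1)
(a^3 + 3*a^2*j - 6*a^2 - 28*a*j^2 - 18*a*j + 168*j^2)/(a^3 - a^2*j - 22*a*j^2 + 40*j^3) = (a^2 + 7*a*j - 6*a - 42*j)/(a^2 + 3*a*j - 10*j^2)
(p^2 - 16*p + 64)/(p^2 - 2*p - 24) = (-p^2 + 16*p - 64)/(-p^2 + 2*p + 24)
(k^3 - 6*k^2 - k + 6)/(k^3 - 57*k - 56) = (k^2 - 7*k + 6)/(k^2 - k - 56)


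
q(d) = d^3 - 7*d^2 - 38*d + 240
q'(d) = 3*d^2 - 14*d - 38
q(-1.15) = 272.92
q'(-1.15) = -17.93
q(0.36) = 225.46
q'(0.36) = -42.65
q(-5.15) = 113.45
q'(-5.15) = 113.67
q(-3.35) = 251.15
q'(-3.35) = 42.57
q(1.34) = 178.92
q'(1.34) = -51.37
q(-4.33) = 192.11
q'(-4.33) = 78.87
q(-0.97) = 269.36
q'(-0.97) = -21.60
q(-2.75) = 270.77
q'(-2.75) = 23.19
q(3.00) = 90.00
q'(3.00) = -53.00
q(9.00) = 60.00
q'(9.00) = 79.00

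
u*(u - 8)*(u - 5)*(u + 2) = u^4 - 11*u^3 + 14*u^2 + 80*u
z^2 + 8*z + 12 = (z + 2)*(z + 6)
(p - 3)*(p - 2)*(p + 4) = p^3 - p^2 - 14*p + 24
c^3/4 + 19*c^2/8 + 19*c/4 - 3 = (c/4 + 1)*(c - 1/2)*(c + 6)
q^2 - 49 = (q - 7)*(q + 7)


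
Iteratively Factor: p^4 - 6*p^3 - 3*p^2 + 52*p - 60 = (p + 3)*(p^3 - 9*p^2 + 24*p - 20) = (p - 2)*(p + 3)*(p^2 - 7*p + 10) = (p - 2)^2*(p + 3)*(p - 5)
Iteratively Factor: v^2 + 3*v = (v + 3)*(v)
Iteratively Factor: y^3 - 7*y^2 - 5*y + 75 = (y - 5)*(y^2 - 2*y - 15) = (y - 5)*(y + 3)*(y - 5)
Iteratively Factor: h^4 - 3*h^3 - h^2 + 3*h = (h + 1)*(h^3 - 4*h^2 + 3*h) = h*(h + 1)*(h^2 - 4*h + 3) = h*(h - 1)*(h + 1)*(h - 3)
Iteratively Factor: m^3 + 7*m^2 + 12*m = (m + 3)*(m^2 + 4*m) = (m + 3)*(m + 4)*(m)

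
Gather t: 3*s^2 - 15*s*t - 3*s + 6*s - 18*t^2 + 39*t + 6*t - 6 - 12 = 3*s^2 + 3*s - 18*t^2 + t*(45 - 15*s) - 18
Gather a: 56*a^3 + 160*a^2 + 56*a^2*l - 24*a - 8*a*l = 56*a^3 + a^2*(56*l + 160) + a*(-8*l - 24)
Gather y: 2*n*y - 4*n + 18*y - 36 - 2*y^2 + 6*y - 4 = -4*n - 2*y^2 + y*(2*n + 24) - 40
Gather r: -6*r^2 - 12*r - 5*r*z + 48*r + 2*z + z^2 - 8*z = -6*r^2 + r*(36 - 5*z) + z^2 - 6*z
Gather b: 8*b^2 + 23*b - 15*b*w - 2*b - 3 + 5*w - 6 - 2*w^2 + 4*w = 8*b^2 + b*(21 - 15*w) - 2*w^2 + 9*w - 9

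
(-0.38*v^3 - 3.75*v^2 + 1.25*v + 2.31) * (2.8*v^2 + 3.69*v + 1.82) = -1.064*v^5 - 11.9022*v^4 - 11.0291*v^3 + 4.2555*v^2 + 10.7989*v + 4.2042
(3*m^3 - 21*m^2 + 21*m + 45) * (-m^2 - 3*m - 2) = -3*m^5 + 12*m^4 + 36*m^3 - 66*m^2 - 177*m - 90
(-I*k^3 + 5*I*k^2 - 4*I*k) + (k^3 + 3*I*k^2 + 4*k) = k^3 - I*k^3 + 8*I*k^2 + 4*k - 4*I*k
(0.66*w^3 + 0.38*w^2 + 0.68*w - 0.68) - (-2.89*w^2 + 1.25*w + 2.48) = 0.66*w^3 + 3.27*w^2 - 0.57*w - 3.16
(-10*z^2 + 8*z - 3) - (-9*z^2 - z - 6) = -z^2 + 9*z + 3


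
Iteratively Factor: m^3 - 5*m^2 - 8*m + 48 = (m + 3)*(m^2 - 8*m + 16) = (m - 4)*(m + 3)*(m - 4)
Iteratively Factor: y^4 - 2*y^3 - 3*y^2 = (y)*(y^3 - 2*y^2 - 3*y) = y*(y - 3)*(y^2 + y) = y*(y - 3)*(y + 1)*(y)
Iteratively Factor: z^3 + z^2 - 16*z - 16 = (z + 1)*(z^2 - 16) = (z - 4)*(z + 1)*(z + 4)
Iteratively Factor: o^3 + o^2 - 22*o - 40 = (o + 4)*(o^2 - 3*o - 10) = (o - 5)*(o + 4)*(o + 2)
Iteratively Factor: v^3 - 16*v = (v + 4)*(v^2 - 4*v) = (v - 4)*(v + 4)*(v)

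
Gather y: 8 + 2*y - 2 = 2*y + 6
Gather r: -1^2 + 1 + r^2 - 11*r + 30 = r^2 - 11*r + 30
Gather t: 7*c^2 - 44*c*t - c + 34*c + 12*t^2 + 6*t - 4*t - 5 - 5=7*c^2 + 33*c + 12*t^2 + t*(2 - 44*c) - 10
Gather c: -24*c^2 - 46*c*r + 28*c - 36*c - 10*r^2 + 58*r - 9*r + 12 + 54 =-24*c^2 + c*(-46*r - 8) - 10*r^2 + 49*r + 66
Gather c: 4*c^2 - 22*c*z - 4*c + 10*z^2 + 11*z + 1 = 4*c^2 + c*(-22*z - 4) + 10*z^2 + 11*z + 1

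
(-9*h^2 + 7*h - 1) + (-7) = -9*h^2 + 7*h - 8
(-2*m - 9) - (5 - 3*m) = m - 14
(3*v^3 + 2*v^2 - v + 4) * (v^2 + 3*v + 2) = 3*v^5 + 11*v^4 + 11*v^3 + 5*v^2 + 10*v + 8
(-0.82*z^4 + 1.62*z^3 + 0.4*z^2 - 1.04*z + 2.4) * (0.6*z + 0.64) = -0.492*z^5 + 0.4472*z^4 + 1.2768*z^3 - 0.368*z^2 + 0.7744*z + 1.536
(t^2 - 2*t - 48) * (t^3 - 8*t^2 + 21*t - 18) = t^5 - 10*t^4 - 11*t^3 + 324*t^2 - 972*t + 864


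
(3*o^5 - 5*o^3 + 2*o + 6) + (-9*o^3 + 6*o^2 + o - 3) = 3*o^5 - 14*o^3 + 6*o^2 + 3*o + 3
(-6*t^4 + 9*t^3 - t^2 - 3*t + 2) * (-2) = 12*t^4 - 18*t^3 + 2*t^2 + 6*t - 4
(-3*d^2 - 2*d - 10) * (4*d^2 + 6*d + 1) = -12*d^4 - 26*d^3 - 55*d^2 - 62*d - 10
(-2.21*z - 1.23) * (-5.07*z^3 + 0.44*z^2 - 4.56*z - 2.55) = 11.2047*z^4 + 5.2637*z^3 + 9.5364*z^2 + 11.2443*z + 3.1365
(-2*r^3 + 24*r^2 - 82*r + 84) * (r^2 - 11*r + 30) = -2*r^5 + 46*r^4 - 406*r^3 + 1706*r^2 - 3384*r + 2520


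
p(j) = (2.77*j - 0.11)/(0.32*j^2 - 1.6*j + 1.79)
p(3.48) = 97.91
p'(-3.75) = -0.05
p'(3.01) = -188.96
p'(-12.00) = -0.03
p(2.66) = -35.97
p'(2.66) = -31.98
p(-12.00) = -0.50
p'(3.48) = -602.50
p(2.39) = -31.58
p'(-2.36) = -0.01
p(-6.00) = -0.73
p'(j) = (1.6 - 0.64*j)*(2.77*j - 0.11)/(0.32*j^2 - 1.6*j + 1.79)^2 + 2.77/(0.32*j^2 - 1.6*j + 1.79) = (-0.8864*j^2 + 0.0704000000000002*j + 4.7823)/(0.1024*j^4 - 1.024*j^3 + 3.7056*j^2 - 5.728*j + 3.2041)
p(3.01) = -64.90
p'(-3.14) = -0.04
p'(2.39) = -2.65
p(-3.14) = -0.88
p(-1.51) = -0.87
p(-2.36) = -0.90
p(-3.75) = -0.85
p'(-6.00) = -0.05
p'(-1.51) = 0.11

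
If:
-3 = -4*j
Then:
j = 3/4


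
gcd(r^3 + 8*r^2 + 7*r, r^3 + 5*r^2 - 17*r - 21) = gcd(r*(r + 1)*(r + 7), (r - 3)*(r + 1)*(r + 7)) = r^2 + 8*r + 7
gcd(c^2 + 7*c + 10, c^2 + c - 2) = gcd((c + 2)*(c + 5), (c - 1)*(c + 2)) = c + 2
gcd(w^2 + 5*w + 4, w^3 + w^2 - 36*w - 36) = w + 1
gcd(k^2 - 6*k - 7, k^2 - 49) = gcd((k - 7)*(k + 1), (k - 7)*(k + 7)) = k - 7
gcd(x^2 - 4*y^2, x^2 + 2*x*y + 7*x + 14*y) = x + 2*y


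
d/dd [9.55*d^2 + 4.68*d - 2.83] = 19.1*d + 4.68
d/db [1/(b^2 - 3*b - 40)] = (3 - 2*b)/(-b^2 + 3*b + 40)^2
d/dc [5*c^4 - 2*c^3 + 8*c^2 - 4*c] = 20*c^3 - 6*c^2 + 16*c - 4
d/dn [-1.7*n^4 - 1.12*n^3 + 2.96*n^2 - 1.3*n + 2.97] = -6.8*n^3 - 3.36*n^2 + 5.92*n - 1.3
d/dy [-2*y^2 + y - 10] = 1 - 4*y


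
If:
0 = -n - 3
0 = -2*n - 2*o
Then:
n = -3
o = 3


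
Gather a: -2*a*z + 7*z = -2*a*z + 7*z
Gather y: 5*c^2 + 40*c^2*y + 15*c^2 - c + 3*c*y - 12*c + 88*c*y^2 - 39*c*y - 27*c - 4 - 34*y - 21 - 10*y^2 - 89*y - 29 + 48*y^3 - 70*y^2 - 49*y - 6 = 20*c^2 - 40*c + 48*y^3 + y^2*(88*c - 80) + y*(40*c^2 - 36*c - 172) - 60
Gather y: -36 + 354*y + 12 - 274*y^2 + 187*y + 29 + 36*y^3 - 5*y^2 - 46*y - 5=36*y^3 - 279*y^2 + 495*y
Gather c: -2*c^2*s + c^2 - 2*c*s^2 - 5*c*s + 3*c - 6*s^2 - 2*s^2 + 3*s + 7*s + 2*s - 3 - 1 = c^2*(1 - 2*s) + c*(-2*s^2 - 5*s + 3) - 8*s^2 + 12*s - 4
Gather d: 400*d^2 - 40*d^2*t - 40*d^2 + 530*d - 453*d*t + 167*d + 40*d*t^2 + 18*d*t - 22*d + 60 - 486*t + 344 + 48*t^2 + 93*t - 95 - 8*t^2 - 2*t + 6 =d^2*(360 - 40*t) + d*(40*t^2 - 435*t + 675) + 40*t^2 - 395*t + 315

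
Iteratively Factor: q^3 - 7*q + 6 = (q - 1)*(q^2 + q - 6) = (q - 1)*(q + 3)*(q - 2)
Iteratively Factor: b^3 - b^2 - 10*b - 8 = (b + 1)*(b^2 - 2*b - 8) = (b - 4)*(b + 1)*(b + 2)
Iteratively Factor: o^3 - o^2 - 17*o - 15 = (o + 1)*(o^2 - 2*o - 15) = (o + 1)*(o + 3)*(o - 5)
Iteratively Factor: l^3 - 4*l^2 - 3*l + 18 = (l - 3)*(l^2 - l - 6) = (l - 3)*(l + 2)*(l - 3)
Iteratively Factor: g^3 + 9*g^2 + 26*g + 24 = (g + 2)*(g^2 + 7*g + 12) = (g + 2)*(g + 3)*(g + 4)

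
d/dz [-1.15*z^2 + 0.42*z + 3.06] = 0.42 - 2.3*z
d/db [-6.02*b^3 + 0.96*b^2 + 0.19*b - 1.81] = -18.06*b^2 + 1.92*b + 0.19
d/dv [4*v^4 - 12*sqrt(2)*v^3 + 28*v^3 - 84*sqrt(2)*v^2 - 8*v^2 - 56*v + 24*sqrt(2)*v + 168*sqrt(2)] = 16*v^3 - 36*sqrt(2)*v^2 + 84*v^2 - 168*sqrt(2)*v - 16*v - 56 + 24*sqrt(2)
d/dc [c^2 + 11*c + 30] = 2*c + 11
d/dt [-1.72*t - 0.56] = -1.72000000000000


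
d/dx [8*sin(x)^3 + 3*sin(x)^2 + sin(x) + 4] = (24*sin(x)^2 + 6*sin(x) + 1)*cos(x)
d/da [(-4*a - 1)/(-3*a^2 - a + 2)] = (12*a^2 + 4*a - (4*a + 1)*(6*a + 1) - 8)/(3*a^2 + a - 2)^2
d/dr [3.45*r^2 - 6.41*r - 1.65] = 6.9*r - 6.41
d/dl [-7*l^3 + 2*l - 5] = 2 - 21*l^2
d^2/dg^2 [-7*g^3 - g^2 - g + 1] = -42*g - 2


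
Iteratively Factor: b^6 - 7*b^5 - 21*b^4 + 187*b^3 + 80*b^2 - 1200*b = (b + 3)*(b^5 - 10*b^4 + 9*b^3 + 160*b^2 - 400*b) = b*(b + 3)*(b^4 - 10*b^3 + 9*b^2 + 160*b - 400) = b*(b - 4)*(b + 3)*(b^3 - 6*b^2 - 15*b + 100) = b*(b - 5)*(b - 4)*(b + 3)*(b^2 - b - 20) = b*(b - 5)^2*(b - 4)*(b + 3)*(b + 4)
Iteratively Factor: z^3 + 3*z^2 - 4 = (z + 2)*(z^2 + z - 2) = (z - 1)*(z + 2)*(z + 2)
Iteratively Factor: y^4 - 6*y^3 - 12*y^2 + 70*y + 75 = (y + 3)*(y^3 - 9*y^2 + 15*y + 25) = (y + 1)*(y + 3)*(y^2 - 10*y + 25) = (y - 5)*(y + 1)*(y + 3)*(y - 5)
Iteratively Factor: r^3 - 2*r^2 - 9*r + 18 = (r + 3)*(r^2 - 5*r + 6) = (r - 2)*(r + 3)*(r - 3)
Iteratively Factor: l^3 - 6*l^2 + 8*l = (l)*(l^2 - 6*l + 8) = l*(l - 4)*(l - 2)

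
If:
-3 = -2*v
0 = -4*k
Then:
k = 0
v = 3/2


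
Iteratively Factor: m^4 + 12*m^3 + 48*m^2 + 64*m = (m)*(m^3 + 12*m^2 + 48*m + 64) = m*(m + 4)*(m^2 + 8*m + 16) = m*(m + 4)^2*(m + 4)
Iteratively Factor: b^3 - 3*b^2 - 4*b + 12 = (b - 3)*(b^2 - 4) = (b - 3)*(b - 2)*(b + 2)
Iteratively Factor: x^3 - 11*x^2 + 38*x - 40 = (x - 2)*(x^2 - 9*x + 20) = (x - 5)*(x - 2)*(x - 4)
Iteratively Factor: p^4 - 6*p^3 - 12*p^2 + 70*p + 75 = (p + 3)*(p^3 - 9*p^2 + 15*p + 25) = (p + 1)*(p + 3)*(p^2 - 10*p + 25) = (p - 5)*(p + 1)*(p + 3)*(p - 5)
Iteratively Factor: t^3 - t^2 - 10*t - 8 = (t - 4)*(t^2 + 3*t + 2) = (t - 4)*(t + 2)*(t + 1)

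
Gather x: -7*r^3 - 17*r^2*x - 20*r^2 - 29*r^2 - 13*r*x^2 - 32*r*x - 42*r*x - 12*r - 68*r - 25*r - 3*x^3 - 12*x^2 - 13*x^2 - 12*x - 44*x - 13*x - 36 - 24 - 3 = -7*r^3 - 49*r^2 - 105*r - 3*x^3 + x^2*(-13*r - 25) + x*(-17*r^2 - 74*r - 69) - 63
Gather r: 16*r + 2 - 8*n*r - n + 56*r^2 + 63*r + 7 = -n + 56*r^2 + r*(79 - 8*n) + 9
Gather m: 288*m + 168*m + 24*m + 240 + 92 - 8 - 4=480*m + 320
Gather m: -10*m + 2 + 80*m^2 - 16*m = 80*m^2 - 26*m + 2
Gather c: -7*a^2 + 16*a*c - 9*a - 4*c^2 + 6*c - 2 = -7*a^2 - 9*a - 4*c^2 + c*(16*a + 6) - 2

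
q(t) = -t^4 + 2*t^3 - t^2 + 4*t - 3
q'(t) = -4*t^3 + 6*t^2 - 2*t + 4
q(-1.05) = -11.83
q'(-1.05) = 17.35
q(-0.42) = -5.04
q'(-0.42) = 6.19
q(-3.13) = -182.62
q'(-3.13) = 191.70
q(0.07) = -2.72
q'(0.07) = 3.89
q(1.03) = 1.12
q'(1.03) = 3.93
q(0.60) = -0.66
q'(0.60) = 4.10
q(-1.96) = -44.50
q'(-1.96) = 61.09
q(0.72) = -0.16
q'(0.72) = 4.18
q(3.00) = -27.00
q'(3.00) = -56.00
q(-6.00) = -1791.00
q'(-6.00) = 1096.00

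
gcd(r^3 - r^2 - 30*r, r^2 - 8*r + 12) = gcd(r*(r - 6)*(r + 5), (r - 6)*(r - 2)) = r - 6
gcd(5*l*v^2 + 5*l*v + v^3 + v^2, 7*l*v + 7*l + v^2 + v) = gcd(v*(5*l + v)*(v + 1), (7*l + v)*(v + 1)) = v + 1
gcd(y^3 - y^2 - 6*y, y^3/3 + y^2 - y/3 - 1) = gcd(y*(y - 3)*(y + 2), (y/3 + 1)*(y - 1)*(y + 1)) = 1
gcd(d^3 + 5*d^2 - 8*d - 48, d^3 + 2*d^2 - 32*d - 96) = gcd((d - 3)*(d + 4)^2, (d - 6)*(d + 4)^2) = d^2 + 8*d + 16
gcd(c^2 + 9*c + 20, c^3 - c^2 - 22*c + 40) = c + 5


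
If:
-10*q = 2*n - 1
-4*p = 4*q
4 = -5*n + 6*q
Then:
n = -17/31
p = -13/62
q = 13/62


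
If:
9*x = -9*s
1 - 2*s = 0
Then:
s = 1/2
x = -1/2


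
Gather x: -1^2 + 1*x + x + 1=2*x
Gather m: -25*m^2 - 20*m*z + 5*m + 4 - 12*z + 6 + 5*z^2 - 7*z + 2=-25*m^2 + m*(5 - 20*z) + 5*z^2 - 19*z + 12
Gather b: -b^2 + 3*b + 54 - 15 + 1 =-b^2 + 3*b + 40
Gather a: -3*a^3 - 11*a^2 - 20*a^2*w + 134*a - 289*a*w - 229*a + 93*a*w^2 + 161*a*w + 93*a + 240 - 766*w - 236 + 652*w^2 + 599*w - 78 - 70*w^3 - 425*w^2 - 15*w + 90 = -3*a^3 + a^2*(-20*w - 11) + a*(93*w^2 - 128*w - 2) - 70*w^3 + 227*w^2 - 182*w + 16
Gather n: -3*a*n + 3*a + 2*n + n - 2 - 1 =3*a + n*(3 - 3*a) - 3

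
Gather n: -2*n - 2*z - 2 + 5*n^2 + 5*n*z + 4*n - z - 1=5*n^2 + n*(5*z + 2) - 3*z - 3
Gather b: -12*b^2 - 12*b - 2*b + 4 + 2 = -12*b^2 - 14*b + 6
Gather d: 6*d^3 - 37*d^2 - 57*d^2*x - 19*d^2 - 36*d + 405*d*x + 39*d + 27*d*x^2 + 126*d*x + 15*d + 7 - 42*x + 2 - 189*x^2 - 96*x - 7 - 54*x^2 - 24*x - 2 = 6*d^3 + d^2*(-57*x - 56) + d*(27*x^2 + 531*x + 18) - 243*x^2 - 162*x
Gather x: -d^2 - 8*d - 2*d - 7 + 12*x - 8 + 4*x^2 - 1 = -d^2 - 10*d + 4*x^2 + 12*x - 16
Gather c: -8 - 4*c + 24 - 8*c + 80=96 - 12*c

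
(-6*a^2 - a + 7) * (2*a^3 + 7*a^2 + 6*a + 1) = -12*a^5 - 44*a^4 - 29*a^3 + 37*a^2 + 41*a + 7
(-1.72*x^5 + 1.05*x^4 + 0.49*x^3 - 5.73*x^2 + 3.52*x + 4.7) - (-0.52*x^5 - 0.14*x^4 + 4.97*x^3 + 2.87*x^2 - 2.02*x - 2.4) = -1.2*x^5 + 1.19*x^4 - 4.48*x^3 - 8.6*x^2 + 5.54*x + 7.1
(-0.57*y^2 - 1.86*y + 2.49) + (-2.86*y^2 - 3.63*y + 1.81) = -3.43*y^2 - 5.49*y + 4.3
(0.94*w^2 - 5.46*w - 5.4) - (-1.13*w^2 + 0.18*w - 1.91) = 2.07*w^2 - 5.64*w - 3.49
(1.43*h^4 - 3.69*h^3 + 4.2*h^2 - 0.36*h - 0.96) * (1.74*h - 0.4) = 2.4882*h^5 - 6.9926*h^4 + 8.784*h^3 - 2.3064*h^2 - 1.5264*h + 0.384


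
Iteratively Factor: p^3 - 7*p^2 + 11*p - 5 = (p - 1)*(p^2 - 6*p + 5) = (p - 5)*(p - 1)*(p - 1)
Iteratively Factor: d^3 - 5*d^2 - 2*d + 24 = (d + 2)*(d^2 - 7*d + 12) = (d - 4)*(d + 2)*(d - 3)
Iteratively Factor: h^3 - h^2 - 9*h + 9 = (h + 3)*(h^2 - 4*h + 3) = (h - 1)*(h + 3)*(h - 3)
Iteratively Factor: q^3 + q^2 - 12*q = (q + 4)*(q^2 - 3*q) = (q - 3)*(q + 4)*(q)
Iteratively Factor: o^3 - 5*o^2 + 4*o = (o)*(o^2 - 5*o + 4) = o*(o - 1)*(o - 4)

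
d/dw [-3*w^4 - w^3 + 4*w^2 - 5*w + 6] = -12*w^3 - 3*w^2 + 8*w - 5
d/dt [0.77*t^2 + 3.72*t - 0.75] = 1.54*t + 3.72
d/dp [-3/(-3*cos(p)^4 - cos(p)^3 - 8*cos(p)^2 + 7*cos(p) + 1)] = 3*(12*cos(p)^3 + 3*cos(p)^2 + 16*cos(p) - 7)*sin(p)/(3*cos(p)^4 + cos(p)^3 + 8*cos(p)^2 - 7*cos(p) - 1)^2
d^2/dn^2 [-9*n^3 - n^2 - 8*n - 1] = -54*n - 2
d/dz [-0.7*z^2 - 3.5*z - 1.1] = -1.4*z - 3.5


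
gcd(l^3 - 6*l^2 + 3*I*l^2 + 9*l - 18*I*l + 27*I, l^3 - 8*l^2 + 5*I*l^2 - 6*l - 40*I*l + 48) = l + 3*I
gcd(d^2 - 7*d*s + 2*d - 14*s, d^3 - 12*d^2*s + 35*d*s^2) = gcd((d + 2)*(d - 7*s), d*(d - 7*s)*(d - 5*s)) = -d + 7*s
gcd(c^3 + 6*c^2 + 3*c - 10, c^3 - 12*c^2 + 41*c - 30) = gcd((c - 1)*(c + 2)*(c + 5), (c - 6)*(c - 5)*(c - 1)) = c - 1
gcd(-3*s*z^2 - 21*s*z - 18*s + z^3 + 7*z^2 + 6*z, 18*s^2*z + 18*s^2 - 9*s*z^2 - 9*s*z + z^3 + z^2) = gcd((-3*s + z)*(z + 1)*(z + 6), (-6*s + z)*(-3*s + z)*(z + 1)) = -3*s*z - 3*s + z^2 + z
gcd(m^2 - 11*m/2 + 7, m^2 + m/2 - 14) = m - 7/2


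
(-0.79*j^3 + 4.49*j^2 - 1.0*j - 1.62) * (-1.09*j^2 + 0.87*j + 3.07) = 0.8611*j^5 - 5.5814*j^4 + 2.571*j^3 + 14.6801*j^2 - 4.4794*j - 4.9734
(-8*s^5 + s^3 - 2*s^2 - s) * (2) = -16*s^5 + 2*s^3 - 4*s^2 - 2*s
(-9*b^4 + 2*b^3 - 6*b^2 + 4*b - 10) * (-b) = 9*b^5 - 2*b^4 + 6*b^3 - 4*b^2 + 10*b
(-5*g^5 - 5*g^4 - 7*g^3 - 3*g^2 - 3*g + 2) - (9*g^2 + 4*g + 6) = -5*g^5 - 5*g^4 - 7*g^3 - 12*g^2 - 7*g - 4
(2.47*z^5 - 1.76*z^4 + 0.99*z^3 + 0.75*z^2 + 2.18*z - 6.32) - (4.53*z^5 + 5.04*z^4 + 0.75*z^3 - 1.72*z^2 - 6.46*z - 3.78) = -2.06*z^5 - 6.8*z^4 + 0.24*z^3 + 2.47*z^2 + 8.64*z - 2.54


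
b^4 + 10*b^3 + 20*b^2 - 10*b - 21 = (b - 1)*(b + 1)*(b + 3)*(b + 7)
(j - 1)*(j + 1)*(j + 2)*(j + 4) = j^4 + 6*j^3 + 7*j^2 - 6*j - 8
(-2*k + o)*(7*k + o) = -14*k^2 + 5*k*o + o^2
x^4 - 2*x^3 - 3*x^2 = x^2*(x - 3)*(x + 1)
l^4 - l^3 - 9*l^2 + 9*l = l*(l - 3)*(l - 1)*(l + 3)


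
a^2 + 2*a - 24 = (a - 4)*(a + 6)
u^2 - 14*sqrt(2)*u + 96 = (u - 8*sqrt(2))*(u - 6*sqrt(2))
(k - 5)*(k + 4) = k^2 - k - 20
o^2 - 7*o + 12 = (o - 4)*(o - 3)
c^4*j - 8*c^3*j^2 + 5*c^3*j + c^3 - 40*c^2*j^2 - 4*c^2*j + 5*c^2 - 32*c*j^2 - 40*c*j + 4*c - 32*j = (c + 1)*(c + 4)*(c - 8*j)*(c*j + 1)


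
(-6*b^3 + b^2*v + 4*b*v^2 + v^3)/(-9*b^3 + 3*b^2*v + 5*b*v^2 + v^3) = (2*b + v)/(3*b + v)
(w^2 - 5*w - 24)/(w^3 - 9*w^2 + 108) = (w - 8)/(w^2 - 12*w + 36)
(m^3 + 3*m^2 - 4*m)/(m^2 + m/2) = 2*(m^2 + 3*m - 4)/(2*m + 1)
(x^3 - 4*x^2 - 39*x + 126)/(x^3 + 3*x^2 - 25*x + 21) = (x^2 - x - 42)/(x^2 + 6*x - 7)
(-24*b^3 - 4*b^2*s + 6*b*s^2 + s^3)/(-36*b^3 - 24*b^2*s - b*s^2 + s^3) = (-12*b^2 + 4*b*s + s^2)/(-18*b^2 - 3*b*s + s^2)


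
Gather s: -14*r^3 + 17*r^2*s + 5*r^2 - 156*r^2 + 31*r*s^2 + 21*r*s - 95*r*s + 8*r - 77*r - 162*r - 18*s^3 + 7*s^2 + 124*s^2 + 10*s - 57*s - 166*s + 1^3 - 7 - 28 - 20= -14*r^3 - 151*r^2 - 231*r - 18*s^3 + s^2*(31*r + 131) + s*(17*r^2 - 74*r - 213) - 54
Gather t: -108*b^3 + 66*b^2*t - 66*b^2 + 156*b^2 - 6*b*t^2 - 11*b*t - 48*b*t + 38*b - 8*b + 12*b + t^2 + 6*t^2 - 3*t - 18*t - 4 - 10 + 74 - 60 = -108*b^3 + 90*b^2 + 42*b + t^2*(7 - 6*b) + t*(66*b^2 - 59*b - 21)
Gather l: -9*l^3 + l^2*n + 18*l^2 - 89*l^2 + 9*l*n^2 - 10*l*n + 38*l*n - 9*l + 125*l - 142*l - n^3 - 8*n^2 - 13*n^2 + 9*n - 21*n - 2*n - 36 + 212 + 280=-9*l^3 + l^2*(n - 71) + l*(9*n^2 + 28*n - 26) - n^3 - 21*n^2 - 14*n + 456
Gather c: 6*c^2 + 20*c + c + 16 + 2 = 6*c^2 + 21*c + 18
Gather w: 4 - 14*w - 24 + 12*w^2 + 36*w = 12*w^2 + 22*w - 20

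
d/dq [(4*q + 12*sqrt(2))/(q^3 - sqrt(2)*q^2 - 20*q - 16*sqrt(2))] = 8*(-q^3 - 4*sqrt(2)*q^2 + 6*q + 22*sqrt(2))/(q^6 - 2*sqrt(2)*q^5 - 38*q^4 + 8*sqrt(2)*q^3 + 464*q^2 + 640*sqrt(2)*q + 512)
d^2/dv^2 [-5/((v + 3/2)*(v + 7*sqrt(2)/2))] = 160*(-(2*v + 3)^2 - (2*v + 3)*(2*v + 7*sqrt(2)) - (2*v + 7*sqrt(2))^2)/((2*v + 3)^3*(2*v + 7*sqrt(2))^3)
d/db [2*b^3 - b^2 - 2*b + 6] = 6*b^2 - 2*b - 2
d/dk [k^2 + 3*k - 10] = 2*k + 3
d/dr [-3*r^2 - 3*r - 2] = -6*r - 3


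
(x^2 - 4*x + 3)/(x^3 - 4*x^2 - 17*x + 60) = (x - 1)/(x^2 - x - 20)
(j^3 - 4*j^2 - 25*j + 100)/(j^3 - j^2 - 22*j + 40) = (j - 5)/(j - 2)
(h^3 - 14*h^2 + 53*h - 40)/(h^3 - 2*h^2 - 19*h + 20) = (h - 8)/(h + 4)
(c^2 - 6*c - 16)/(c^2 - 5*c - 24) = (c + 2)/(c + 3)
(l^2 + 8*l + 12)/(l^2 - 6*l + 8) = (l^2 + 8*l + 12)/(l^2 - 6*l + 8)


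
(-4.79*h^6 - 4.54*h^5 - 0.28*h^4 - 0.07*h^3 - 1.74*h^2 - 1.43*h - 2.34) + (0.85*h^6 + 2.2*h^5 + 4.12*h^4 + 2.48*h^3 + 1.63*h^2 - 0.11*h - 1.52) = -3.94*h^6 - 2.34*h^5 + 3.84*h^4 + 2.41*h^3 - 0.11*h^2 - 1.54*h - 3.86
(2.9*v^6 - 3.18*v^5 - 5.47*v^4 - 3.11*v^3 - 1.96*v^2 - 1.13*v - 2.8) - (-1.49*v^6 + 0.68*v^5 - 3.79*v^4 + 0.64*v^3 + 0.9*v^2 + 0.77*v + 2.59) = 4.39*v^6 - 3.86*v^5 - 1.68*v^4 - 3.75*v^3 - 2.86*v^2 - 1.9*v - 5.39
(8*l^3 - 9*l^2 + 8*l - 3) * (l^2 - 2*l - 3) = 8*l^5 - 25*l^4 + 2*l^3 + 8*l^2 - 18*l + 9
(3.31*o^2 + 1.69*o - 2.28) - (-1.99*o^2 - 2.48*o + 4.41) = 5.3*o^2 + 4.17*o - 6.69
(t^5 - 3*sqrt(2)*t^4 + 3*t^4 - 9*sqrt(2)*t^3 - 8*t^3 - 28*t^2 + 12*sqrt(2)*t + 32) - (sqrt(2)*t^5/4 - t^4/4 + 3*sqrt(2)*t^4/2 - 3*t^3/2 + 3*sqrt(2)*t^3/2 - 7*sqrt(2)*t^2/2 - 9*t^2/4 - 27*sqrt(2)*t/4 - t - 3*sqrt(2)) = -sqrt(2)*t^5/4 + t^5 - 9*sqrt(2)*t^4/2 + 13*t^4/4 - 21*sqrt(2)*t^3/2 - 13*t^3/2 - 103*t^2/4 + 7*sqrt(2)*t^2/2 + t + 75*sqrt(2)*t/4 + 3*sqrt(2) + 32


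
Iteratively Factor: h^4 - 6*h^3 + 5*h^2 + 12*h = (h - 3)*(h^3 - 3*h^2 - 4*h) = (h - 4)*(h - 3)*(h^2 + h) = h*(h - 4)*(h - 3)*(h + 1)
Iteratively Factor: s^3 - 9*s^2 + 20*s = (s)*(s^2 - 9*s + 20) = s*(s - 4)*(s - 5)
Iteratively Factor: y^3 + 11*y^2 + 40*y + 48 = (y + 4)*(y^2 + 7*y + 12) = (y + 3)*(y + 4)*(y + 4)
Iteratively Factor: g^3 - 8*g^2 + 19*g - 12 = (g - 3)*(g^2 - 5*g + 4) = (g - 3)*(g - 1)*(g - 4)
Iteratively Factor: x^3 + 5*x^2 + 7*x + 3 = (x + 1)*(x^2 + 4*x + 3) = (x + 1)^2*(x + 3)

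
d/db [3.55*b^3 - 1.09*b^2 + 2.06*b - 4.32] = 10.65*b^2 - 2.18*b + 2.06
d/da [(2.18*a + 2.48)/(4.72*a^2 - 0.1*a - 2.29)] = (10.2896*a^2 - 0.218*a - (2.18*a + 2.48)*(9.44*a - 0.1) - 4.9922)/(-4.72*a^2 + 0.1*a + 2.29)^2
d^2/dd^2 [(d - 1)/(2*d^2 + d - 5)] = 2*((1 - 6*d)*(2*d^2 + d - 5) + (d - 1)*(4*d + 1)^2)/(2*d^2 + d - 5)^3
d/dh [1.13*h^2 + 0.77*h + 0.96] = 2.26*h + 0.77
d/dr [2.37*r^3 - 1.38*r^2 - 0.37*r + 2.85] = 7.11*r^2 - 2.76*r - 0.37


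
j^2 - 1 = (j - 1)*(j + 1)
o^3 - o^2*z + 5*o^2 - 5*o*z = o*(o + 5)*(o - z)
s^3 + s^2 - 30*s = s*(s - 5)*(s + 6)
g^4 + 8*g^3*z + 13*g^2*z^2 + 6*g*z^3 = g*(g + z)^2*(g + 6*z)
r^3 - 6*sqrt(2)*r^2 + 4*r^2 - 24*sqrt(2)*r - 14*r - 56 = (r + 4)*(r - 7*sqrt(2))*(r + sqrt(2))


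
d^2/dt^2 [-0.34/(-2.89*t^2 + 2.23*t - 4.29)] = (-5.679428*t^2 + 4.382396*t + 0.34*(5.78*t - 2.23)*(11.56*t - 4.46) - 8.430708)/(2.89*t^2 - 2.23*t + 4.29)^3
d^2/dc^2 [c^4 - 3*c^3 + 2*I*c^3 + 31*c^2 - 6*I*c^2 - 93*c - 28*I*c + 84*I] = 12*c^2 + c*(-18 + 12*I) + 62 - 12*I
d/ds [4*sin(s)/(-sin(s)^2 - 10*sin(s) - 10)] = 4*(sin(s)^2 - 10)*cos(s)/(sin(s)^2 + 10*sin(s) + 10)^2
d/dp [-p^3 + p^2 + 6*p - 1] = -3*p^2 + 2*p + 6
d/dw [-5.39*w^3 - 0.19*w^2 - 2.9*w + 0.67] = -16.17*w^2 - 0.38*w - 2.9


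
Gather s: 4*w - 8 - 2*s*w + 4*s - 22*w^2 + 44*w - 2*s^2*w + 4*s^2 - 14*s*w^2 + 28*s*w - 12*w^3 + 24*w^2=s^2*(4 - 2*w) + s*(-14*w^2 + 26*w + 4) - 12*w^3 + 2*w^2 + 48*w - 8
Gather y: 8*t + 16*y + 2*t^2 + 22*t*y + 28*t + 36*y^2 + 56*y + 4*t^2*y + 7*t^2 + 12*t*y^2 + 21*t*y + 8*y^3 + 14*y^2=9*t^2 + 36*t + 8*y^3 + y^2*(12*t + 50) + y*(4*t^2 + 43*t + 72)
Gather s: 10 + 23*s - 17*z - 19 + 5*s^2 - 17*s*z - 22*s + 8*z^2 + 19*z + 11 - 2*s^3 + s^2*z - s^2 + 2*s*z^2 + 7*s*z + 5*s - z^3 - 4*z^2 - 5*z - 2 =-2*s^3 + s^2*(z + 4) + s*(2*z^2 - 10*z + 6) - z^3 + 4*z^2 - 3*z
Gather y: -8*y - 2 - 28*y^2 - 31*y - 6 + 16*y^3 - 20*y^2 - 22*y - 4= 16*y^3 - 48*y^2 - 61*y - 12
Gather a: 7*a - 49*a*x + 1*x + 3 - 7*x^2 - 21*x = a*(7 - 49*x) - 7*x^2 - 20*x + 3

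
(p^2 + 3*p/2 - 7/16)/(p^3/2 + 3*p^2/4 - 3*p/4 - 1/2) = (16*p^2 + 24*p - 7)/(4*(2*p^3 + 3*p^2 - 3*p - 2))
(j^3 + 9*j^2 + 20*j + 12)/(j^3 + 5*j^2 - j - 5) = (j^2 + 8*j + 12)/(j^2 + 4*j - 5)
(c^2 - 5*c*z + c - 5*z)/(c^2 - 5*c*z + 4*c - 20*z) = (c + 1)/(c + 4)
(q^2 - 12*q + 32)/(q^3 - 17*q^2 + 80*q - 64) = (q - 4)/(q^2 - 9*q + 8)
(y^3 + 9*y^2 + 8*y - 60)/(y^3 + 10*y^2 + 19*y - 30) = (y - 2)/(y - 1)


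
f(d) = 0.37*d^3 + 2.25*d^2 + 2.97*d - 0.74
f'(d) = 1.11*d^2 + 4.5*d + 2.97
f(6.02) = 179.40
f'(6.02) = 70.29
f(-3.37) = 0.64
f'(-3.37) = 0.41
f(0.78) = 3.12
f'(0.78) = 7.16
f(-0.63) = -1.81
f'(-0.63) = 0.58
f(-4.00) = -0.30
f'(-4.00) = 2.73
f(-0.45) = -1.65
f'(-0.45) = 1.17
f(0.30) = 0.36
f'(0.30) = 4.42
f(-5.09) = -6.36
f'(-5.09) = 8.82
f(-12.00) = -351.74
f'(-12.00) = 108.81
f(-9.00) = -114.95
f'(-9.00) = 52.38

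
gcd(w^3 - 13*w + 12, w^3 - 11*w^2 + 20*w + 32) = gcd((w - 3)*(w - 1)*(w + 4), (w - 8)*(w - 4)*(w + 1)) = 1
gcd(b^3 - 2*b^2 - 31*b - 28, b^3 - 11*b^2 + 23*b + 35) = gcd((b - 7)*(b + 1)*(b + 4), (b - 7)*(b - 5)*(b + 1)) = b^2 - 6*b - 7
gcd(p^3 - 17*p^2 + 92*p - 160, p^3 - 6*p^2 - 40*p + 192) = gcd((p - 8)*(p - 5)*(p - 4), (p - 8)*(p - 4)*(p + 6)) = p^2 - 12*p + 32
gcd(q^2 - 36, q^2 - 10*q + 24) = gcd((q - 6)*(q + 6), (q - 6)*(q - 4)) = q - 6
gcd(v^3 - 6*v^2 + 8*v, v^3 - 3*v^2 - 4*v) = v^2 - 4*v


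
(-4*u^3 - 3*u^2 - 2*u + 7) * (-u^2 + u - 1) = 4*u^5 - u^4 + 3*u^3 - 6*u^2 + 9*u - 7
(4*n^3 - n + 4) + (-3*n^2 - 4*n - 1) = 4*n^3 - 3*n^2 - 5*n + 3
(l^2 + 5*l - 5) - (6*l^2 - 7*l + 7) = -5*l^2 + 12*l - 12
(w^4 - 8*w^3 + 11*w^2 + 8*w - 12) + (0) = w^4 - 8*w^3 + 11*w^2 + 8*w - 12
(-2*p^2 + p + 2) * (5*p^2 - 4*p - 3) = -10*p^4 + 13*p^3 + 12*p^2 - 11*p - 6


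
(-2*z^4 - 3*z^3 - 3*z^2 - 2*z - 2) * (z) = -2*z^5 - 3*z^4 - 3*z^3 - 2*z^2 - 2*z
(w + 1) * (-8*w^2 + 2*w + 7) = -8*w^3 - 6*w^2 + 9*w + 7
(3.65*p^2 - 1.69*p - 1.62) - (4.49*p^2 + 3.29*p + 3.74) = -0.84*p^2 - 4.98*p - 5.36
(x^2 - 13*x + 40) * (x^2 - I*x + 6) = x^4 - 13*x^3 - I*x^3 + 46*x^2 + 13*I*x^2 - 78*x - 40*I*x + 240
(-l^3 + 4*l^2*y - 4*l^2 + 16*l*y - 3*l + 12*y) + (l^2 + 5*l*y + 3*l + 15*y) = -l^3 + 4*l^2*y - 3*l^2 + 21*l*y + 27*y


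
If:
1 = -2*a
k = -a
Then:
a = -1/2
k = 1/2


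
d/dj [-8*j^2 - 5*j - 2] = -16*j - 5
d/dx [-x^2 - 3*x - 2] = -2*x - 3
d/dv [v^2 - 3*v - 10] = 2*v - 3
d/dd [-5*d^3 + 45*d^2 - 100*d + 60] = -15*d^2 + 90*d - 100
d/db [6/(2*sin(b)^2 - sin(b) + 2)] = 6*(1 - 4*sin(b))*cos(b)/(-sin(b) - cos(2*b) + 3)^2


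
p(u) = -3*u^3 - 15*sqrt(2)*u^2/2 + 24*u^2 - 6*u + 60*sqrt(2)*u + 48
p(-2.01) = -32.02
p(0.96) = 133.39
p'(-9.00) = -891.23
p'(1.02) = 96.81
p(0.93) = 130.50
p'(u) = -9*u^2 - 15*sqrt(2)*u + 48*u - 6 + 60*sqrt(2)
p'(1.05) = 97.06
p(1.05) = 142.09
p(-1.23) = -23.14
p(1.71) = 207.00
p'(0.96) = 96.27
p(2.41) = 273.83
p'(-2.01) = -11.35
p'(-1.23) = 32.29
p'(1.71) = 98.34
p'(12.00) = -895.71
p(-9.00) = 2610.19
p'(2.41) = 91.14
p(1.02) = 139.18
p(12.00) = -2261.12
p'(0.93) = 95.98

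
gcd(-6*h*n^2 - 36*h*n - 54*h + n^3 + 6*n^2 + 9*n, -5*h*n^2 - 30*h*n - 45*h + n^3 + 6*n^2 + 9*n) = n^2 + 6*n + 9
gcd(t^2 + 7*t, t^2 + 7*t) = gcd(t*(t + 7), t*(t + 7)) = t^2 + 7*t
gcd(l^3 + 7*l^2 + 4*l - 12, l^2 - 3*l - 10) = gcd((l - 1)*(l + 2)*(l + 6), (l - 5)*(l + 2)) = l + 2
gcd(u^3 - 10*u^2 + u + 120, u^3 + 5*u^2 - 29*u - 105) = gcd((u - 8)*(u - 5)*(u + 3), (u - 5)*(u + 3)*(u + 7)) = u^2 - 2*u - 15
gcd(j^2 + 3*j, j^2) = j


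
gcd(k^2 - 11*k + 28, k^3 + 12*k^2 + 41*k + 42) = 1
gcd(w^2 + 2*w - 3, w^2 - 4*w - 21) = w + 3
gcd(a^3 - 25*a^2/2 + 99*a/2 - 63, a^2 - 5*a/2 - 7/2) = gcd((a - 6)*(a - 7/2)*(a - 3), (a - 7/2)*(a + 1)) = a - 7/2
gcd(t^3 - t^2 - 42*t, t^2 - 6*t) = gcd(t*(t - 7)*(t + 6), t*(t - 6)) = t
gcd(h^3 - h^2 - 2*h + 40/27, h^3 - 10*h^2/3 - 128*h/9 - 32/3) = h + 4/3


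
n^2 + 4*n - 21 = (n - 3)*(n + 7)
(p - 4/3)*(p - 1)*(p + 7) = p^3 + 14*p^2/3 - 15*p + 28/3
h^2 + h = h*(h + 1)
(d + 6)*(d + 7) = d^2 + 13*d + 42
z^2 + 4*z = z*(z + 4)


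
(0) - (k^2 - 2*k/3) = -k^2 + 2*k/3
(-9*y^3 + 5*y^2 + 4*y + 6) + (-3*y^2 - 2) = -9*y^3 + 2*y^2 + 4*y + 4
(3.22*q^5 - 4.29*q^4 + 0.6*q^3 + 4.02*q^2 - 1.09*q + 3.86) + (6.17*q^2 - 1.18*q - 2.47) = 3.22*q^5 - 4.29*q^4 + 0.6*q^3 + 10.19*q^2 - 2.27*q + 1.39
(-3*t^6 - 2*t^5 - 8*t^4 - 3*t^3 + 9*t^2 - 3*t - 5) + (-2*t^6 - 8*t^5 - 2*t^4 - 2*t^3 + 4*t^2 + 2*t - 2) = -5*t^6 - 10*t^5 - 10*t^4 - 5*t^3 + 13*t^2 - t - 7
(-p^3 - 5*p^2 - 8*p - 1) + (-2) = -p^3 - 5*p^2 - 8*p - 3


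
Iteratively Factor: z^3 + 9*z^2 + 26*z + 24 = (z + 3)*(z^2 + 6*z + 8) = (z + 2)*(z + 3)*(z + 4)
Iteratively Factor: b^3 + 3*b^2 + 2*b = (b + 1)*(b^2 + 2*b) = b*(b + 1)*(b + 2)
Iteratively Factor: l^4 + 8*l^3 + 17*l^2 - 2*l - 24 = (l + 2)*(l^3 + 6*l^2 + 5*l - 12) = (l + 2)*(l + 4)*(l^2 + 2*l - 3) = (l - 1)*(l + 2)*(l + 4)*(l + 3)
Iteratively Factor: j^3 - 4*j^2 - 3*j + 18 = (j + 2)*(j^2 - 6*j + 9) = (j - 3)*(j + 2)*(j - 3)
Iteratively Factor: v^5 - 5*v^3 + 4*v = (v - 1)*(v^4 + v^3 - 4*v^2 - 4*v) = (v - 2)*(v - 1)*(v^3 + 3*v^2 + 2*v) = (v - 2)*(v - 1)*(v + 2)*(v^2 + v) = (v - 2)*(v - 1)*(v + 1)*(v + 2)*(v)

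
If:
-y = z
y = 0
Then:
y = 0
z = 0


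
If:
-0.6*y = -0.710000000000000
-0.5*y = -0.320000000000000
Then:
No Solution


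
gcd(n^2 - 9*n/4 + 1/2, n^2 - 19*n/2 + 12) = 1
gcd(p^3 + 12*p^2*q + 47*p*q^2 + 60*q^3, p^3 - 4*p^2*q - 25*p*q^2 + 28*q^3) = p + 4*q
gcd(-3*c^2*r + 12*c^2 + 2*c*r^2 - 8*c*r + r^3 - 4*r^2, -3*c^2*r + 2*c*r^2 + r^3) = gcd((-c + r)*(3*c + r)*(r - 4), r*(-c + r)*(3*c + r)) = -3*c^2 + 2*c*r + r^2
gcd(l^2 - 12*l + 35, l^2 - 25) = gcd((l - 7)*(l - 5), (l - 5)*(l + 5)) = l - 5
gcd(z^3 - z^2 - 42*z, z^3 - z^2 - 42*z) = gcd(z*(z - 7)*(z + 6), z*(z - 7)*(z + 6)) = z^3 - z^2 - 42*z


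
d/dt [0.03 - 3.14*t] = -3.14000000000000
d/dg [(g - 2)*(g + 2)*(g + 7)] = 3*g^2 + 14*g - 4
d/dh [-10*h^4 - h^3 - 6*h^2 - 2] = h*(-40*h^2 - 3*h - 12)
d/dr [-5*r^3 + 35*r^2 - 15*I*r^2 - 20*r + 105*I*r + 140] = -15*r^2 + r*(70 - 30*I) - 20 + 105*I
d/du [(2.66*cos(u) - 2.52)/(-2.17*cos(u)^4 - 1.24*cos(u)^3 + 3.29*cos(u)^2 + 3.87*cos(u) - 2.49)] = (-17.3166*cos(u)^4 + 15.2768*cos(u)^3 + 18.1258*cos(u)^2 - 16.5816*cos(u) - 3.129)*sin(u)/(4.7089*cos(u)^8 + 5.3816*cos(u)^7 - 12.741*cos(u)^6 - 24.955*cos(u)^5 + 12.0331*cos(u)^4 + 31.6398*cos(u)^3 - 1.4073*cos(u)^2 - 19.2726*cos(u) + 6.2001)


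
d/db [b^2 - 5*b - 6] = 2*b - 5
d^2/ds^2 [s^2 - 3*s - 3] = 2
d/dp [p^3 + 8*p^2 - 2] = p*(3*p + 16)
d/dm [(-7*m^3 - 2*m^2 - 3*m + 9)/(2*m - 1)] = (-28*m^3 + 17*m^2 + 4*m - 15)/(4*m^2 - 4*m + 1)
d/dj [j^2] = 2*j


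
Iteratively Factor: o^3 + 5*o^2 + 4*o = (o + 4)*(o^2 + o) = o*(o + 4)*(o + 1)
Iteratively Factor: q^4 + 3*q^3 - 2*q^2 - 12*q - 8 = (q + 2)*(q^3 + q^2 - 4*q - 4) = (q + 1)*(q + 2)*(q^2 - 4) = (q - 2)*(q + 1)*(q + 2)*(q + 2)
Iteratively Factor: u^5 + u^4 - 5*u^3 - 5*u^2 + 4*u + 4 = (u - 2)*(u^4 + 3*u^3 + u^2 - 3*u - 2) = (u - 2)*(u + 1)*(u^3 + 2*u^2 - u - 2) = (u - 2)*(u - 1)*(u + 1)*(u^2 + 3*u + 2) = (u - 2)*(u - 1)*(u + 1)^2*(u + 2)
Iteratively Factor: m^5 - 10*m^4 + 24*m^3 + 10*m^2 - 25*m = (m)*(m^4 - 10*m^3 + 24*m^2 + 10*m - 25) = m*(m - 5)*(m^3 - 5*m^2 - m + 5) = m*(m - 5)*(m - 1)*(m^2 - 4*m - 5) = m*(m - 5)^2*(m - 1)*(m + 1)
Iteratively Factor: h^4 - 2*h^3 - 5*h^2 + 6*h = (h - 1)*(h^3 - h^2 - 6*h) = (h - 3)*(h - 1)*(h^2 + 2*h) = h*(h - 3)*(h - 1)*(h + 2)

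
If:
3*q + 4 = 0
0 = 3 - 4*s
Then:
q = -4/3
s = 3/4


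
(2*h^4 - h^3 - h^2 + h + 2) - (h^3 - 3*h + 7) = 2*h^4 - 2*h^3 - h^2 + 4*h - 5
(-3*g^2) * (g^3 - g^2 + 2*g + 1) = -3*g^5 + 3*g^4 - 6*g^3 - 3*g^2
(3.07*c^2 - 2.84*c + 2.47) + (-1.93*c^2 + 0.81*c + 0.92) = 1.14*c^2 - 2.03*c + 3.39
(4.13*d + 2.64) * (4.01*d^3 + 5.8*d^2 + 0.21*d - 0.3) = 16.5613*d^4 + 34.5404*d^3 + 16.1793*d^2 - 0.6846*d - 0.792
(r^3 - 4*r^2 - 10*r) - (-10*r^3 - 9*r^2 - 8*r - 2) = 11*r^3 + 5*r^2 - 2*r + 2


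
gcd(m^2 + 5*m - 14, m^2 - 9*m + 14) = m - 2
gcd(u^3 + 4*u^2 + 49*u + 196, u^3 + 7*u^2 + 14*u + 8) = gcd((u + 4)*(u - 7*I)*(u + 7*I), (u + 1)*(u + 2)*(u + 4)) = u + 4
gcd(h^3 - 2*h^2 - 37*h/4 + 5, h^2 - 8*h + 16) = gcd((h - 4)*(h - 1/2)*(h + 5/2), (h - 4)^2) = h - 4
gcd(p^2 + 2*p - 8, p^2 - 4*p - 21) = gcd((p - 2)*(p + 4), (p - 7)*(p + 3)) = 1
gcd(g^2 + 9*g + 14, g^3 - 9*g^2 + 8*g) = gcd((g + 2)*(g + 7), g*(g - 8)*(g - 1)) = 1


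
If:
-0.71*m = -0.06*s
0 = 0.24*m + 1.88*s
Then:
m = 0.00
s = 0.00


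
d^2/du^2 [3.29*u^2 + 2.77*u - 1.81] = 6.58000000000000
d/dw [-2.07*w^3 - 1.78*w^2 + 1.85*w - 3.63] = -6.21*w^2 - 3.56*w + 1.85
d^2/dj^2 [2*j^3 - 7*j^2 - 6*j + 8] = 12*j - 14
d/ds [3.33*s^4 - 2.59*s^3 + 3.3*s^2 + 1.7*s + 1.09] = 13.32*s^3 - 7.77*s^2 + 6.6*s + 1.7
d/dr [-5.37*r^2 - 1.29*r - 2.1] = -10.74*r - 1.29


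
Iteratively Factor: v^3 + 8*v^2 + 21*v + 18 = (v + 3)*(v^2 + 5*v + 6) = (v + 3)^2*(v + 2)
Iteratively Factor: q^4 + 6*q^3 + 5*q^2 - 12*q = (q + 4)*(q^3 + 2*q^2 - 3*q) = q*(q + 4)*(q^2 + 2*q - 3) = q*(q + 3)*(q + 4)*(q - 1)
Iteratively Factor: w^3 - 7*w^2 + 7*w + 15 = (w - 3)*(w^2 - 4*w - 5) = (w - 5)*(w - 3)*(w + 1)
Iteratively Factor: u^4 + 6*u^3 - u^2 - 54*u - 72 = (u + 3)*(u^3 + 3*u^2 - 10*u - 24) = (u + 3)*(u + 4)*(u^2 - u - 6) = (u + 2)*(u + 3)*(u + 4)*(u - 3)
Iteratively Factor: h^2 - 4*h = (h - 4)*(h)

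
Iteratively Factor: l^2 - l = (l - 1)*(l)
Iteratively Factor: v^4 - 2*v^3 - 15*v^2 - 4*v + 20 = (v - 1)*(v^3 - v^2 - 16*v - 20) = (v - 1)*(v + 2)*(v^2 - 3*v - 10) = (v - 5)*(v - 1)*(v + 2)*(v + 2)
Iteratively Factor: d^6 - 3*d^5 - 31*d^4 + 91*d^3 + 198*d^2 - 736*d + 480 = (d - 3)*(d^5 - 31*d^3 - 2*d^2 + 192*d - 160) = (d - 3)*(d + 4)*(d^4 - 4*d^3 - 15*d^2 + 58*d - 40) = (d - 3)*(d - 1)*(d + 4)*(d^3 - 3*d^2 - 18*d + 40) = (d - 3)*(d - 1)*(d + 4)^2*(d^2 - 7*d + 10) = (d - 3)*(d - 2)*(d - 1)*(d + 4)^2*(d - 5)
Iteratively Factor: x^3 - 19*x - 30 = (x + 2)*(x^2 - 2*x - 15) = (x - 5)*(x + 2)*(x + 3)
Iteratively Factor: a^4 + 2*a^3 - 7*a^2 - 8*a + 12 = (a + 2)*(a^3 - 7*a + 6) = (a - 2)*(a + 2)*(a^2 + 2*a - 3) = (a - 2)*(a - 1)*(a + 2)*(a + 3)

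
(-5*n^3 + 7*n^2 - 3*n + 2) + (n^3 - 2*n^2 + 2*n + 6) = -4*n^3 + 5*n^2 - n + 8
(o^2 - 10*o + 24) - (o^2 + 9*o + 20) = 4 - 19*o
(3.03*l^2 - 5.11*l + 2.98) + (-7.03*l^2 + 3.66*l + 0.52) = -4.0*l^2 - 1.45*l + 3.5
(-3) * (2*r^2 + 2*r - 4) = -6*r^2 - 6*r + 12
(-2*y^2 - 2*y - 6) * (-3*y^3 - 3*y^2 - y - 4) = 6*y^5 + 12*y^4 + 26*y^3 + 28*y^2 + 14*y + 24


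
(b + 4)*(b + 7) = b^2 + 11*b + 28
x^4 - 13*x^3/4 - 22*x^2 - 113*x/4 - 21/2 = (x - 7)*(x + 3/4)*(x + 1)*(x + 2)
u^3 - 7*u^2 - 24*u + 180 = (u - 6)^2*(u + 5)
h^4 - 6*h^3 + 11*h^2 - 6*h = h*(h - 3)*(h - 2)*(h - 1)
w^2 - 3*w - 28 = (w - 7)*(w + 4)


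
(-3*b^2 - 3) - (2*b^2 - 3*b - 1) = -5*b^2 + 3*b - 2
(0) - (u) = -u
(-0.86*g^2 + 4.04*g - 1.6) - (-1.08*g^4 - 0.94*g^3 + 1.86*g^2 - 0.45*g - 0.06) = 1.08*g^4 + 0.94*g^3 - 2.72*g^2 + 4.49*g - 1.54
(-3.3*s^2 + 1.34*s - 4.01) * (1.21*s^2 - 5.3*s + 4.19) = -3.993*s^4 + 19.1114*s^3 - 25.7811*s^2 + 26.8676*s - 16.8019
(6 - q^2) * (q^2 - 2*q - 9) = -q^4 + 2*q^3 + 15*q^2 - 12*q - 54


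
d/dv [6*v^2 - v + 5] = 12*v - 1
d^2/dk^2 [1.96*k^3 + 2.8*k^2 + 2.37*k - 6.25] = 11.76*k + 5.6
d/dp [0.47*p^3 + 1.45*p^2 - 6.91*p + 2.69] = 1.41*p^2 + 2.9*p - 6.91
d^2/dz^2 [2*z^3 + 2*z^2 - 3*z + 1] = 12*z + 4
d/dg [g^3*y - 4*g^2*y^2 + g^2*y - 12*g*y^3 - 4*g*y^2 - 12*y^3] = y*(3*g^2 - 8*g*y + 2*g - 12*y^2 - 4*y)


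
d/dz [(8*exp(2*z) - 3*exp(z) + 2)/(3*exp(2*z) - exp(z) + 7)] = (exp(2*z) + 100*exp(z) - 19)*exp(z)/(9*exp(4*z) - 6*exp(3*z) + 43*exp(2*z) - 14*exp(z) + 49)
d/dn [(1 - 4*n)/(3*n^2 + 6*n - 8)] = 2*(6*n^2 - 3*n + 13)/(9*n^4 + 36*n^3 - 12*n^2 - 96*n + 64)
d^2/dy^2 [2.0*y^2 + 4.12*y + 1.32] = 4.00000000000000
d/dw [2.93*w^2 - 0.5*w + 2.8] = 5.86*w - 0.5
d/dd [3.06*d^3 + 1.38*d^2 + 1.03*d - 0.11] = 9.18*d^2 + 2.76*d + 1.03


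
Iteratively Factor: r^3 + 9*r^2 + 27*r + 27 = (r + 3)*(r^2 + 6*r + 9) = (r + 3)^2*(r + 3)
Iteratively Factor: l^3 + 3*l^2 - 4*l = (l)*(l^2 + 3*l - 4) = l*(l - 1)*(l + 4)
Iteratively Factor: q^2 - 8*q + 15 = (q - 5)*(q - 3)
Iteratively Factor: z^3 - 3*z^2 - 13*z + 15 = (z - 5)*(z^2 + 2*z - 3) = (z - 5)*(z - 1)*(z + 3)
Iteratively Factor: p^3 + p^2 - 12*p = (p)*(p^2 + p - 12) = p*(p + 4)*(p - 3)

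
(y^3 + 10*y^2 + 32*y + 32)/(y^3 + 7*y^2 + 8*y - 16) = (y + 2)/(y - 1)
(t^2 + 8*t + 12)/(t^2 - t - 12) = (t^2 + 8*t + 12)/(t^2 - t - 12)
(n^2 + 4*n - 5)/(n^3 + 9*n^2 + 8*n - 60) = (n - 1)/(n^2 + 4*n - 12)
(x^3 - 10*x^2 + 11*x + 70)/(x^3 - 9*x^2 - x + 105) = (x + 2)/(x + 3)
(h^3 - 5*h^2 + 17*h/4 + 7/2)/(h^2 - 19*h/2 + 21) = (h^2 - 3*h/2 - 1)/(h - 6)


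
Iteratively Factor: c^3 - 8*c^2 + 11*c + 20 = (c - 5)*(c^2 - 3*c - 4) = (c - 5)*(c - 4)*(c + 1)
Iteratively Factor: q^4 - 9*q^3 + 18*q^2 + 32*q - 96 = (q - 4)*(q^3 - 5*q^2 - 2*q + 24) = (q - 4)^2*(q^2 - q - 6) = (q - 4)^2*(q + 2)*(q - 3)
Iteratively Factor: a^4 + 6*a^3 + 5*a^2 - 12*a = (a + 3)*(a^3 + 3*a^2 - 4*a) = (a + 3)*(a + 4)*(a^2 - a) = (a - 1)*(a + 3)*(a + 4)*(a)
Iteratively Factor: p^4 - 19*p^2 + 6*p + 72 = (p + 2)*(p^3 - 2*p^2 - 15*p + 36) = (p - 3)*(p + 2)*(p^2 + p - 12) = (p - 3)^2*(p + 2)*(p + 4)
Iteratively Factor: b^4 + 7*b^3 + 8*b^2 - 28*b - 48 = (b + 4)*(b^3 + 3*b^2 - 4*b - 12) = (b + 3)*(b + 4)*(b^2 - 4) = (b - 2)*(b + 3)*(b + 4)*(b + 2)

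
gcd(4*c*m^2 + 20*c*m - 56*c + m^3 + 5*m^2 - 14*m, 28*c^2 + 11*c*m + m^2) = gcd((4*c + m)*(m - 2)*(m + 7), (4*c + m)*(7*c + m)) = 4*c + m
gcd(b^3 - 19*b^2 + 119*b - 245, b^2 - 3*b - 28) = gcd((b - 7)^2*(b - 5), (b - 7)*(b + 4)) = b - 7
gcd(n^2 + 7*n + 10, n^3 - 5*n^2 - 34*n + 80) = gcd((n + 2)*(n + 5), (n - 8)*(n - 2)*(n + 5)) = n + 5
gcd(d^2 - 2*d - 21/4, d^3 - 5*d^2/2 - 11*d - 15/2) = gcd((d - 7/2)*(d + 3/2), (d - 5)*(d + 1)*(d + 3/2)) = d + 3/2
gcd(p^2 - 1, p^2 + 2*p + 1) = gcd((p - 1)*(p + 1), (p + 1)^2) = p + 1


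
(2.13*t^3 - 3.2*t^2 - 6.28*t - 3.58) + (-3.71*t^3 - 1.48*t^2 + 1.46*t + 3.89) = -1.58*t^3 - 4.68*t^2 - 4.82*t + 0.31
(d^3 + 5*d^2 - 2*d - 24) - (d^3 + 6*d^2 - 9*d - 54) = -d^2 + 7*d + 30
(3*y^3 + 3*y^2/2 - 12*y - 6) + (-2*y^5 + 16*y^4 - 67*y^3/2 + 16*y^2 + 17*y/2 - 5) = -2*y^5 + 16*y^4 - 61*y^3/2 + 35*y^2/2 - 7*y/2 - 11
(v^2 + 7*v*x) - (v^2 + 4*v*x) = 3*v*x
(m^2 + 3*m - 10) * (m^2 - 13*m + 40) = m^4 - 10*m^3 - 9*m^2 + 250*m - 400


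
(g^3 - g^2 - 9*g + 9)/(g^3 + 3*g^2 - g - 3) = (g - 3)/(g + 1)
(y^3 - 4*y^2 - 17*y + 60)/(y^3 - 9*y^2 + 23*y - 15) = (y + 4)/(y - 1)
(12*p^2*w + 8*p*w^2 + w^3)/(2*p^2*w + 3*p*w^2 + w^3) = (6*p + w)/(p + w)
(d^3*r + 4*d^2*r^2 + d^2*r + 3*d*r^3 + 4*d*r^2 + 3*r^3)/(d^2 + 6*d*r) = r*(d^3 + 4*d^2*r + d^2 + 3*d*r^2 + 4*d*r + 3*r^2)/(d*(d + 6*r))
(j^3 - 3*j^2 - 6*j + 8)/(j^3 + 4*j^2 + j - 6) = (j - 4)/(j + 3)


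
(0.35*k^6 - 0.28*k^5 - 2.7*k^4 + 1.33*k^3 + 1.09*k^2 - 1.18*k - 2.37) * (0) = 0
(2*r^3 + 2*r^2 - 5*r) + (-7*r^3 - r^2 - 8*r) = -5*r^3 + r^2 - 13*r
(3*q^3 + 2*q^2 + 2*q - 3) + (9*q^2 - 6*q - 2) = 3*q^3 + 11*q^2 - 4*q - 5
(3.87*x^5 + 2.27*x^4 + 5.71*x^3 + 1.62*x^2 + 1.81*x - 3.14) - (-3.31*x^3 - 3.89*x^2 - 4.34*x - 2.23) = 3.87*x^5 + 2.27*x^4 + 9.02*x^3 + 5.51*x^2 + 6.15*x - 0.91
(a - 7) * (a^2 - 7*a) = a^3 - 14*a^2 + 49*a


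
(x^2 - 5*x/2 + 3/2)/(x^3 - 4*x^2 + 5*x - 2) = (x - 3/2)/(x^2 - 3*x + 2)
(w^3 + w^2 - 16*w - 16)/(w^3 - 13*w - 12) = (w + 4)/(w + 3)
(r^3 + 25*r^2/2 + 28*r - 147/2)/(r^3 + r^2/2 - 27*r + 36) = (r^2 + 14*r + 49)/(r^2 + 2*r - 24)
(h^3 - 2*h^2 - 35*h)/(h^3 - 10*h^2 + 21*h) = (h + 5)/(h - 3)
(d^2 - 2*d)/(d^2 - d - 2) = d/(d + 1)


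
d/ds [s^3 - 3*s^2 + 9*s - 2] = 3*s^2 - 6*s + 9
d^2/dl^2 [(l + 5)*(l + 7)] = 2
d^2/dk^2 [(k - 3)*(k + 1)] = 2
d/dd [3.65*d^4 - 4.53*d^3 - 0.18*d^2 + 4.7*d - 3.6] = 14.6*d^3 - 13.59*d^2 - 0.36*d + 4.7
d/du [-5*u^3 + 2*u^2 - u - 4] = -15*u^2 + 4*u - 1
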